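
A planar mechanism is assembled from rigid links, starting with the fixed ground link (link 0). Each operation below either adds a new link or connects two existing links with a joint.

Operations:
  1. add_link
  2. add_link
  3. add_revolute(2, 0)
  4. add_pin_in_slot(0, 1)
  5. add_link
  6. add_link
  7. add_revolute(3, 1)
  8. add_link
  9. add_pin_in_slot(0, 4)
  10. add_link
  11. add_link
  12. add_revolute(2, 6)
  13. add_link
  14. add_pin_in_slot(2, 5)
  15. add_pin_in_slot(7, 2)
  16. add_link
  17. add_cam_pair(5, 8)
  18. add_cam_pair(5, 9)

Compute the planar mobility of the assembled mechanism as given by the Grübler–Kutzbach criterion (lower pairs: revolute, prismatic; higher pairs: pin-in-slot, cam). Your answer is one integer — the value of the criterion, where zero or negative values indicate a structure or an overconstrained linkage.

L=1 J1=0 J2=0
add link → L=2 J1=0 J2=0
add link → L=3 J1=0 J2=0
R@2,0 dof=1 J1 → L=3 J1=1 J2=0
PS@0,1 dof=2 J2 → L=3 J1=1 J2=1
add link → L=4 J1=1 J2=1
add link → L=5 J1=1 J2=1
R@3,1 dof=1 J1 → L=5 J1=2 J2=1
add link → L=6 J1=2 J2=1
PS@0,4 dof=2 J2 → L=6 J1=2 J2=2
add link → L=7 J1=2 J2=2
add link → L=8 J1=2 J2=2
R@2,6 dof=1 J1 → L=8 J1=3 J2=2
add link → L=9 J1=3 J2=2
PS@2,5 dof=2 J2 → L=9 J1=3 J2=3
PS@7,2 dof=2 J2 → L=9 J1=3 J2=4
add link → L=10 J1=3 J2=4
C@5,8 dof=2 J2 → L=10 J1=3 J2=5
C@5,9 dof=2 J2 → L=10 J1=3 J2=6
M=3(L−1)−2J1−J2=3·9−2·3−6=15

M = 15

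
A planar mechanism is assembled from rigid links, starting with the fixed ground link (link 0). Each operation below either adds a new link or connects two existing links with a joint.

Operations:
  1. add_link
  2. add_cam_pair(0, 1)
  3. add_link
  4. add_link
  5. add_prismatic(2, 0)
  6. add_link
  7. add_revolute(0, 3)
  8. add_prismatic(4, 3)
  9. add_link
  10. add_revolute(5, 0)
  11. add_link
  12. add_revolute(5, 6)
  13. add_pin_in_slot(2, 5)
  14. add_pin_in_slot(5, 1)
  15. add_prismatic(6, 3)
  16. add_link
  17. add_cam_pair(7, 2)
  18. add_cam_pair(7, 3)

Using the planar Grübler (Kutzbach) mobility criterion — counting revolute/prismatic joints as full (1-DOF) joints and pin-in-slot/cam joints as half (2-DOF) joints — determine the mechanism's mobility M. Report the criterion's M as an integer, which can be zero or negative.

M = 4

(L,J1,J2)=(1,0,0); link0 fixed
link1: (2,0,0)
C 0-1 [J2]: (2,0,1)
link2: (3,0,1)
link3: (4,0,1)
P 2-0 [J1]: (4,1,1)
link4: (5,1,1)
R 0-3 [J1]: (5,2,1)
P 4-3 [J1]: (5,3,1)
link5: (6,3,1)
R 5-0 [J1]: (6,4,1)
link6: (7,4,1)
R 5-6 [J1]: (7,5,1)
PS 2-5 [J2]: (7,5,2)
PS 5-1 [J2]: (7,5,3)
P 6-3 [J1]: (7,6,3)
link7: (8,6,3)
C 7-2 [J2]: (8,6,4)
C 7-3 [J2]: (8,6,5)
Grübler: 3·7 − 2·6 − 5 = 4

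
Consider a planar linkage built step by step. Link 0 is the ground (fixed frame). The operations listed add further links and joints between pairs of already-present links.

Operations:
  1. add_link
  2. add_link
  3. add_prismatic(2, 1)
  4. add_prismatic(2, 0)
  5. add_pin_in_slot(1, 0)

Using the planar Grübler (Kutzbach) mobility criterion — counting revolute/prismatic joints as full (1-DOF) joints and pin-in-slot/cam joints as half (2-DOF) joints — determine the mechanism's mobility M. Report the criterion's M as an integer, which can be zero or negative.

M = 1

ground; <1,0,0>
#1 <2,0,0>
#2 <3,0,0>
P:2↔1 J1 <3,1,0>
P:2↔0 J1 <3,2,0>
PS:1↔0 J2 <3,2,1>
3×2 − 2×2 − 1×1 = 1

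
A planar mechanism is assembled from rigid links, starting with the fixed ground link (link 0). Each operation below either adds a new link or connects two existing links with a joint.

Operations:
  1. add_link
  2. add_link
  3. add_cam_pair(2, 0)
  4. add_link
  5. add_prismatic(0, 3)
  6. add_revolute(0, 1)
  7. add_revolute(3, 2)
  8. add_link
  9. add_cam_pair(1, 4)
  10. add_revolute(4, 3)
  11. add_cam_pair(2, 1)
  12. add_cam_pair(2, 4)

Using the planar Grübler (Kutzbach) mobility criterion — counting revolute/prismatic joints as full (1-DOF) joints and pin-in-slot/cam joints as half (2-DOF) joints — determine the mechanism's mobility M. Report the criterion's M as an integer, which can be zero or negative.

[1;0;0] (link 0 is ground)
L+ [2;0;0]
L+ [3;0;0]
C(2,0)∈J2 [3;0;1]
L+ [4;0;1]
P(0,3)∈J1 [4;1;1]
R(0,1)∈J1 [4;2;1]
R(3,2)∈J1 [4;3;1]
L+ [5;3;1]
C(1,4)∈J2 [5;3;2]
R(4,3)∈J1 [5;4;2]
C(2,1)∈J2 [5;4;3]
C(2,4)∈J2 [5;4;4]
mobility = 12 − 8 − 4 = 0

M = 0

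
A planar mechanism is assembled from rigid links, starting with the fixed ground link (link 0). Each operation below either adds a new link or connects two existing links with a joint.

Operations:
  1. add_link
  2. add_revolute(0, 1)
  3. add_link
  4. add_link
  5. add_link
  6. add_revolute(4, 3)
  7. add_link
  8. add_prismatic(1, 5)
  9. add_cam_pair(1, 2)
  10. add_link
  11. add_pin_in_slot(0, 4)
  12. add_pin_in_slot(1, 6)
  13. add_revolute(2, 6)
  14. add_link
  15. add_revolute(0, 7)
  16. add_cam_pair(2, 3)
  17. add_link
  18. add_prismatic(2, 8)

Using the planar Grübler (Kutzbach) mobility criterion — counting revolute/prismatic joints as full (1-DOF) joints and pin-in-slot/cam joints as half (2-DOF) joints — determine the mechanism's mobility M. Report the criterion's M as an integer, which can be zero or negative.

M = 8

[1;0;0] (link 0 is ground)
L+ [2;0;0]
R(0,1)∈J1 [2;1;0]
L+ [3;1;0]
L+ [4;1;0]
L+ [5;1;0]
R(4,3)∈J1 [5;2;0]
L+ [6;2;0]
P(1,5)∈J1 [6;3;0]
C(1,2)∈J2 [6;3;1]
L+ [7;3;1]
PS(0,4)∈J2 [7;3;2]
PS(1,6)∈J2 [7;3;3]
R(2,6)∈J1 [7;4;3]
L+ [8;4;3]
R(0,7)∈J1 [8;5;3]
C(2,3)∈J2 [8;5;4]
L+ [9;5;4]
P(2,8)∈J1 [9;6;4]
mobility = 24 − 12 − 4 = 8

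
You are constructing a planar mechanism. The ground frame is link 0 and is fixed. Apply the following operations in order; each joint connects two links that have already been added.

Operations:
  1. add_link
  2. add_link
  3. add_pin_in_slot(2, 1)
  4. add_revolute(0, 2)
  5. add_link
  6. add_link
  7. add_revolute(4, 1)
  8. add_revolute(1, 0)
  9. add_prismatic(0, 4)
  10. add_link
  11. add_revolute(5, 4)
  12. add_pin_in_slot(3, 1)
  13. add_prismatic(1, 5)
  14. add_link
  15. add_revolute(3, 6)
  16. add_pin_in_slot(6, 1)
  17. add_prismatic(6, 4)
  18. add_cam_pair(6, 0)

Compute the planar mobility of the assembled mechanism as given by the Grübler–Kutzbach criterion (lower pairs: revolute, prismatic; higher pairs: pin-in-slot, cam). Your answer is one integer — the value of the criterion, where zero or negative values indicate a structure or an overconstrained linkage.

L=1 J1=0 J2=0
add link → L=2 J1=0 J2=0
add link → L=3 J1=0 J2=0
PS@2,1 dof=2 J2 → L=3 J1=0 J2=1
R@0,2 dof=1 J1 → L=3 J1=1 J2=1
add link → L=4 J1=1 J2=1
add link → L=5 J1=1 J2=1
R@4,1 dof=1 J1 → L=5 J1=2 J2=1
R@1,0 dof=1 J1 → L=5 J1=3 J2=1
P@0,4 dof=1 J1 → L=5 J1=4 J2=1
add link → L=6 J1=4 J2=1
R@5,4 dof=1 J1 → L=6 J1=5 J2=1
PS@3,1 dof=2 J2 → L=6 J1=5 J2=2
P@1,5 dof=1 J1 → L=6 J1=6 J2=2
add link → L=7 J1=6 J2=2
R@3,6 dof=1 J1 → L=7 J1=7 J2=2
PS@6,1 dof=2 J2 → L=7 J1=7 J2=3
P@6,4 dof=1 J1 → L=7 J1=8 J2=3
C@6,0 dof=2 J2 → L=7 J1=8 J2=4
M=3(L−1)−2J1−J2=3·6−2·8−4=-2

M = -2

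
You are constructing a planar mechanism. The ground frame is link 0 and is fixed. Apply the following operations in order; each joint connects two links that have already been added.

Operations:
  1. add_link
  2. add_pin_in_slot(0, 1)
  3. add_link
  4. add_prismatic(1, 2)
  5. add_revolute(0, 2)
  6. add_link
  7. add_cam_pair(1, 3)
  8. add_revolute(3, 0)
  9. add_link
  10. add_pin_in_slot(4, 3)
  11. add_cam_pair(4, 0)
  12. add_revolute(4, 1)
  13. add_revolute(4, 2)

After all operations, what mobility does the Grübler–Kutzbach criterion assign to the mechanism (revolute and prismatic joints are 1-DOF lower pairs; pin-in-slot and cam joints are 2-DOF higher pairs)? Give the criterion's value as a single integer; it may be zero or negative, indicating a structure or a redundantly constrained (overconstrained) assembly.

M = -2

link 0 = ground. State L|J1|J2 = 1|0|0
+link1  2|0|0
PS(0,1) f=2→J2  2|0|1
+link2  3|0|1
P(1,2) f=1→J1  3|1|1
R(0,2) f=1→J1  3|2|1
+link3  4|2|1
C(1,3) f=2→J2  4|2|2
R(3,0) f=1→J1  4|3|2
+link4  5|3|2
PS(4,3) f=2→J2  5|3|3
C(4,0) f=2→J2  5|3|4
R(4,1) f=1→J1  5|4|4
R(4,2) f=1→J1  5|5|4
M = 3(5−1)−2·5−4 = 12−10−4 = -2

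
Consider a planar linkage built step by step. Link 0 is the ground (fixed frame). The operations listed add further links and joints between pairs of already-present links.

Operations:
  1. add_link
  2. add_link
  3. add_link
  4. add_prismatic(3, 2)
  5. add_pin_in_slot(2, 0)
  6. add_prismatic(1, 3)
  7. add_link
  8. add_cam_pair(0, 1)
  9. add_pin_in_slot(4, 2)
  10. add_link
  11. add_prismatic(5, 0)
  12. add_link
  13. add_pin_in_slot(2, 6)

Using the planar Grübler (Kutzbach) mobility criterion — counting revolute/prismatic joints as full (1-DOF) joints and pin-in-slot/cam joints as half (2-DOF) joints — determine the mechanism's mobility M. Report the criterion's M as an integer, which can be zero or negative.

link 0 = ground. State L|J1|J2 = 1|0|0
+link1  2|0|0
+link2  3|0|0
+link3  4|0|0
P(3,2) f=1→J1  4|1|0
PS(2,0) f=2→J2  4|1|1
P(1,3) f=1→J1  4|2|1
+link4  5|2|1
C(0,1) f=2→J2  5|2|2
PS(4,2) f=2→J2  5|2|3
+link5  6|2|3
P(5,0) f=1→J1  6|3|3
+link6  7|3|3
PS(2,6) f=2→J2  7|3|4
M = 3(7−1)−2·3−4 = 18−6−4 = 8

M = 8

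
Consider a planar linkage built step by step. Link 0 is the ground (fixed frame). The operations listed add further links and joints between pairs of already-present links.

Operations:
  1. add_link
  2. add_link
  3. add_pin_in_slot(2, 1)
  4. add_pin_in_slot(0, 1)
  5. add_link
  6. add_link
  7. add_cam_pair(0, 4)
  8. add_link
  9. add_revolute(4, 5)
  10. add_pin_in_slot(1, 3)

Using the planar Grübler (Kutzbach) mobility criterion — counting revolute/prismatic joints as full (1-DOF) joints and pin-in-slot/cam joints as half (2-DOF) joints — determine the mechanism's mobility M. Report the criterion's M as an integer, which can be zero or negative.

M = 9

[1;0;0] (link 0 is ground)
L+ [2;0;0]
L+ [3;0;0]
PS(2,1)∈J2 [3;0;1]
PS(0,1)∈J2 [3;0;2]
L+ [4;0;2]
L+ [5;0;2]
C(0,4)∈J2 [5;0;3]
L+ [6;0;3]
R(4,5)∈J1 [6;1;3]
PS(1,3)∈J2 [6;1;4]
mobility = 15 − 2 − 4 = 9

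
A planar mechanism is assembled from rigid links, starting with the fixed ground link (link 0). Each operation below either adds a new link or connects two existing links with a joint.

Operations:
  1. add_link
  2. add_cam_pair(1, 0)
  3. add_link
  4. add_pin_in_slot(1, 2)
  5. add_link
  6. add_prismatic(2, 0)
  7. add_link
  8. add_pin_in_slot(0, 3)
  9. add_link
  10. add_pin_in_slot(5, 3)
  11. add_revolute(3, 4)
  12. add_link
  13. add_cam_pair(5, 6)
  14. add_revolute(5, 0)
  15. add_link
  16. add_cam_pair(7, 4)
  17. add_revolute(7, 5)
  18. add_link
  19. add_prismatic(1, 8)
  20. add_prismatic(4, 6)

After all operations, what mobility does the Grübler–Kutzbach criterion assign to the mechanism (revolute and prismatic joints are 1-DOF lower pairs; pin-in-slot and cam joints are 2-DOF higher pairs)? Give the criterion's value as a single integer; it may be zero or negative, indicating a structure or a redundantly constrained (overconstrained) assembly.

M = 6

ground; <1,0,0>
#1 <2,0,0>
C:1↔0 J2 <2,0,1>
#2 <3,0,1>
PS:1↔2 J2 <3,0,2>
#3 <4,0,2>
P:2↔0 J1 <4,1,2>
#4 <5,1,2>
PS:0↔3 J2 <5,1,3>
#5 <6,1,3>
PS:5↔3 J2 <6,1,4>
R:3↔4 J1 <6,2,4>
#6 <7,2,4>
C:5↔6 J2 <7,2,5>
R:5↔0 J1 <7,3,5>
#7 <8,3,5>
C:7↔4 J2 <8,3,6>
R:7↔5 J1 <8,4,6>
#8 <9,4,6>
P:1↔8 J1 <9,5,6>
P:4↔6 J1 <9,6,6>
3×8 − 2×6 − 1×6 = 6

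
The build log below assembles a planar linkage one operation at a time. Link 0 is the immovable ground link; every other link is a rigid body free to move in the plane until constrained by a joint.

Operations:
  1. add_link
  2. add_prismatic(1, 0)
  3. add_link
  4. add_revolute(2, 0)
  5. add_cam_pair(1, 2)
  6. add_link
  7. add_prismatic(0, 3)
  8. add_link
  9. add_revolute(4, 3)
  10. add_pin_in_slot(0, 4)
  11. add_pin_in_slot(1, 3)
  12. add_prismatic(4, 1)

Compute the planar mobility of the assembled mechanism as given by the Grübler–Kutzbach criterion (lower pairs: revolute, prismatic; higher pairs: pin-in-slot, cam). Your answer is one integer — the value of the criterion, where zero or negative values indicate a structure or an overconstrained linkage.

link 0 = ground. State L|J1|J2 = 1|0|0
+link1  2|0|0
P(1,0) f=1→J1  2|1|0
+link2  3|1|0
R(2,0) f=1→J1  3|2|0
C(1,2) f=2→J2  3|2|1
+link3  4|2|1
P(0,3) f=1→J1  4|3|1
+link4  5|3|1
R(4,3) f=1→J1  5|4|1
PS(0,4) f=2→J2  5|4|2
PS(1,3) f=2→J2  5|4|3
P(4,1) f=1→J1  5|5|3
M = 3(5−1)−2·5−3 = 12−10−3 = -1

M = -1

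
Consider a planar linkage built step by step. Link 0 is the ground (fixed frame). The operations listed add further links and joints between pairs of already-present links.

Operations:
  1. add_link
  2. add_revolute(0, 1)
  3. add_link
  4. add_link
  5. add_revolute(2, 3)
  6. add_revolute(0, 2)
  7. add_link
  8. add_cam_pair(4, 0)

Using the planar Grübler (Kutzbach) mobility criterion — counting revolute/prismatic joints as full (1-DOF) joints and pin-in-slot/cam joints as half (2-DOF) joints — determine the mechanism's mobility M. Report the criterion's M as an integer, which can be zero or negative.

L=1 J1=0 J2=0
add link → L=2 J1=0 J2=0
R@0,1 dof=1 J1 → L=2 J1=1 J2=0
add link → L=3 J1=1 J2=0
add link → L=4 J1=1 J2=0
R@2,3 dof=1 J1 → L=4 J1=2 J2=0
R@0,2 dof=1 J1 → L=4 J1=3 J2=0
add link → L=5 J1=3 J2=0
C@4,0 dof=2 J2 → L=5 J1=3 J2=1
M=3(L−1)−2J1−J2=3·4−2·3−1=5

M = 5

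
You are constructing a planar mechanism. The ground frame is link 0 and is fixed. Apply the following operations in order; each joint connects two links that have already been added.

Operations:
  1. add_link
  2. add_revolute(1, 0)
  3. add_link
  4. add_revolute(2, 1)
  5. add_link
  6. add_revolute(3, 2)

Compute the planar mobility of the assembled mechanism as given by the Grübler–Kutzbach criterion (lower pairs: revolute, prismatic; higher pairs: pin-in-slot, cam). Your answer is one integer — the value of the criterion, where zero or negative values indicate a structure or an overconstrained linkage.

M = 3

L=1 J1=0 J2=0
add link → L=2 J1=0 J2=0
R@1,0 dof=1 J1 → L=2 J1=1 J2=0
add link → L=3 J1=1 J2=0
R@2,1 dof=1 J1 → L=3 J1=2 J2=0
add link → L=4 J1=2 J2=0
R@3,2 dof=1 J1 → L=4 J1=3 J2=0
M=3(L−1)−2J1−J2=3·3−2·3−0=3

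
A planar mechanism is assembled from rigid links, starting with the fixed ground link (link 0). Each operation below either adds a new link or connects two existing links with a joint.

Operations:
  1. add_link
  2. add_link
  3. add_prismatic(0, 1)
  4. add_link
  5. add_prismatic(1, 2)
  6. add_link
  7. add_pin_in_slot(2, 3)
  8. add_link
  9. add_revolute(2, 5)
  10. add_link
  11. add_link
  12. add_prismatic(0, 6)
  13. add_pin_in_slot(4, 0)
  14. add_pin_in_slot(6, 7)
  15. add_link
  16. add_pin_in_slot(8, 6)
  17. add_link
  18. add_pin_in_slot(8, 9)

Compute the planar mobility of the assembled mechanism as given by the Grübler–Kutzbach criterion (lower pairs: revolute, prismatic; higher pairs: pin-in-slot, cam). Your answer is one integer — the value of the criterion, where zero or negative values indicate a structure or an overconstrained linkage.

M = 14

(L,J1,J2)=(1,0,0); link0 fixed
link1: (2,0,0)
link2: (3,0,0)
P 0-1 [J1]: (3,1,0)
link3: (4,1,0)
P 1-2 [J1]: (4,2,0)
link4: (5,2,0)
PS 2-3 [J2]: (5,2,1)
link5: (6,2,1)
R 2-5 [J1]: (6,3,1)
link6: (7,3,1)
link7: (8,3,1)
P 0-6 [J1]: (8,4,1)
PS 4-0 [J2]: (8,4,2)
PS 6-7 [J2]: (8,4,3)
link8: (9,4,3)
PS 8-6 [J2]: (9,4,4)
link9: (10,4,4)
PS 8-9 [J2]: (10,4,5)
Grübler: 3·9 − 2·4 − 5 = 14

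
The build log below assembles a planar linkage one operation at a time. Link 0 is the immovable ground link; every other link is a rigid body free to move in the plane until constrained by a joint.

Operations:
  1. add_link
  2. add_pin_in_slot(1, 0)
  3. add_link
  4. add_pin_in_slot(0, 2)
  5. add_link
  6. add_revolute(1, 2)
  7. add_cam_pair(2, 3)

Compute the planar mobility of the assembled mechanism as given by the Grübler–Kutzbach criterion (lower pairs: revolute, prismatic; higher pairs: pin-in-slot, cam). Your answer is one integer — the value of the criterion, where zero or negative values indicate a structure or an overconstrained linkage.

M = 4

link 0 = ground. State L|J1|J2 = 1|0|0
+link1  2|0|0
PS(1,0) f=2→J2  2|0|1
+link2  3|0|1
PS(0,2) f=2→J2  3|0|2
+link3  4|0|2
R(1,2) f=1→J1  4|1|2
C(2,3) f=2→J2  4|1|3
M = 3(4−1)−2·1−3 = 9−2−3 = 4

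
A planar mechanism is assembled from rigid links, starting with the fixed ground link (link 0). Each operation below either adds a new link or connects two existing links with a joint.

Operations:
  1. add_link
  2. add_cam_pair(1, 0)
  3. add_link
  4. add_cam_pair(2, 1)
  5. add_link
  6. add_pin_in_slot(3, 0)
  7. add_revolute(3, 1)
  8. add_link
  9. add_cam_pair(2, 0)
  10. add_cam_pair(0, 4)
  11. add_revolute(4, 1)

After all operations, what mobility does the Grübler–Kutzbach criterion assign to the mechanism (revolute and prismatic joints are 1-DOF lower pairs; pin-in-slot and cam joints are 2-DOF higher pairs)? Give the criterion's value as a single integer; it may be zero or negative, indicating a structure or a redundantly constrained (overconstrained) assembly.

ground; <1,0,0>
#1 <2,0,0>
C:1↔0 J2 <2,0,1>
#2 <3,0,1>
C:2↔1 J2 <3,0,2>
#3 <4,0,2>
PS:3↔0 J2 <4,0,3>
R:3↔1 J1 <4,1,3>
#4 <5,1,3>
C:2↔0 J2 <5,1,4>
C:0↔4 J2 <5,1,5>
R:4↔1 J1 <5,2,5>
3×4 − 2×2 − 1×5 = 3

M = 3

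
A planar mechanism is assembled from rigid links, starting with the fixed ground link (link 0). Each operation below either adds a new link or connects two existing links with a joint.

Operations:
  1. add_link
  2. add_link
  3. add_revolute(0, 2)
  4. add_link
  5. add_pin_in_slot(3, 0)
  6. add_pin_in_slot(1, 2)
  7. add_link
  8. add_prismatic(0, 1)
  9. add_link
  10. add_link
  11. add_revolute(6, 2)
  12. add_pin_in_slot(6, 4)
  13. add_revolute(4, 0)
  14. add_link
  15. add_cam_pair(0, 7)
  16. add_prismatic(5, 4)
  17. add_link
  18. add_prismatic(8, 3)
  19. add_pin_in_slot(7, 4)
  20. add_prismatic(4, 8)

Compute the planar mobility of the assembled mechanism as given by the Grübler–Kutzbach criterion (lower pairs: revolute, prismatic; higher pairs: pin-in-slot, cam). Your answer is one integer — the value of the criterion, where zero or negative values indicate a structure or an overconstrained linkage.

M = 5

link 0 = ground. State L|J1|J2 = 1|0|0
+link1  2|0|0
+link2  3|0|0
R(0,2) f=1→J1  3|1|0
+link3  4|1|0
PS(3,0) f=2→J2  4|1|1
PS(1,2) f=2→J2  4|1|2
+link4  5|1|2
P(0,1) f=1→J1  5|2|2
+link5  6|2|2
+link6  7|2|2
R(6,2) f=1→J1  7|3|2
PS(6,4) f=2→J2  7|3|3
R(4,0) f=1→J1  7|4|3
+link7  8|4|3
C(0,7) f=2→J2  8|4|4
P(5,4) f=1→J1  8|5|4
+link8  9|5|4
P(8,3) f=1→J1  9|6|4
PS(7,4) f=2→J2  9|6|5
P(4,8) f=1→J1  9|7|5
M = 3(9−1)−2·7−5 = 24−14−5 = 5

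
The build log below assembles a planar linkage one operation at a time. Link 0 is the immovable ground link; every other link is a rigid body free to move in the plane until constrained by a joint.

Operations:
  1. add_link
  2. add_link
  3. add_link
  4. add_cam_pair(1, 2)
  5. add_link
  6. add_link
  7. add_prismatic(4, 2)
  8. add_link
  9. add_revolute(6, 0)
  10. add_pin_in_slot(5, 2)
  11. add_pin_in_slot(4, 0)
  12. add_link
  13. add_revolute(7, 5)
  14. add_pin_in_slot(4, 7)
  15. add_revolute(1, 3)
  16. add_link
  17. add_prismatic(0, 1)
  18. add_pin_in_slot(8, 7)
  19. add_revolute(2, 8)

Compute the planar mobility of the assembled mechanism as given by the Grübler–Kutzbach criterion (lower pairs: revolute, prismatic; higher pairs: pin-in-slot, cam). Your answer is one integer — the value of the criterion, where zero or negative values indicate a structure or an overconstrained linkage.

[1;0;0] (link 0 is ground)
L+ [2;0;0]
L+ [3;0;0]
L+ [4;0;0]
C(1,2)∈J2 [4;0;1]
L+ [5;0;1]
L+ [6;0;1]
P(4,2)∈J1 [6;1;1]
L+ [7;1;1]
R(6,0)∈J1 [7;2;1]
PS(5,2)∈J2 [7;2;2]
PS(4,0)∈J2 [7;2;3]
L+ [8;2;3]
R(7,5)∈J1 [8;3;3]
PS(4,7)∈J2 [8;3;4]
R(1,3)∈J1 [8;4;4]
L+ [9;4;4]
P(0,1)∈J1 [9;5;4]
PS(8,7)∈J2 [9;5;5]
R(2,8)∈J1 [9;6;5]
mobility = 24 − 12 − 5 = 7

M = 7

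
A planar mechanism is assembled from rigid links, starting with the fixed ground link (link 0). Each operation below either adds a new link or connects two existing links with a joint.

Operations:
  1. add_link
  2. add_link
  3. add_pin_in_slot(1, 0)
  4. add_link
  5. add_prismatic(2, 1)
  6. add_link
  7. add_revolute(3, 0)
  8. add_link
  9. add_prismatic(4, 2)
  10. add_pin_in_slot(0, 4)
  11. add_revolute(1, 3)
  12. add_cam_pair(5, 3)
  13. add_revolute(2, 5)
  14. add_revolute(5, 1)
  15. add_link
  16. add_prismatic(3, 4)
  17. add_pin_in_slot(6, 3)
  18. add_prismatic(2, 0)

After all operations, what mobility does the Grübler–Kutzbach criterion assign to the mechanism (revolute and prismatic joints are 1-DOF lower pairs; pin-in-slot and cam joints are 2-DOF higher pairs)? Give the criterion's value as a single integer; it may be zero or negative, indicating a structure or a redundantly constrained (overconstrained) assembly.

[1;0;0] (link 0 is ground)
L+ [2;0;0]
L+ [3;0;0]
PS(1,0)∈J2 [3;0;1]
L+ [4;0;1]
P(2,1)∈J1 [4;1;1]
L+ [5;1;1]
R(3,0)∈J1 [5;2;1]
L+ [6;2;1]
P(4,2)∈J1 [6;3;1]
PS(0,4)∈J2 [6;3;2]
R(1,3)∈J1 [6;4;2]
C(5,3)∈J2 [6;4;3]
R(2,5)∈J1 [6;5;3]
R(5,1)∈J1 [6;6;3]
L+ [7;6;3]
P(3,4)∈J1 [7;7;3]
PS(6,3)∈J2 [7;7;4]
P(2,0)∈J1 [7;8;4]
mobility = 18 − 16 − 4 = -2

M = -2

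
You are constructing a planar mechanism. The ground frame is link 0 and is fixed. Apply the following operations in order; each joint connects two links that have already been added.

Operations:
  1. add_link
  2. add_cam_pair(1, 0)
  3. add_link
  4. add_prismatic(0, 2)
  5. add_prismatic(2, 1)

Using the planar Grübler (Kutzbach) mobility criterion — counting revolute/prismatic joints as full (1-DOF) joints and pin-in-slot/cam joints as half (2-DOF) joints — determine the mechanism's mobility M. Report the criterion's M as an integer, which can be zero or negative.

M = 1

L=1 J1=0 J2=0
add link → L=2 J1=0 J2=0
C@1,0 dof=2 J2 → L=2 J1=0 J2=1
add link → L=3 J1=0 J2=1
P@0,2 dof=1 J1 → L=3 J1=1 J2=1
P@2,1 dof=1 J1 → L=3 J1=2 J2=1
M=3(L−1)−2J1−J2=3·2−2·2−1=1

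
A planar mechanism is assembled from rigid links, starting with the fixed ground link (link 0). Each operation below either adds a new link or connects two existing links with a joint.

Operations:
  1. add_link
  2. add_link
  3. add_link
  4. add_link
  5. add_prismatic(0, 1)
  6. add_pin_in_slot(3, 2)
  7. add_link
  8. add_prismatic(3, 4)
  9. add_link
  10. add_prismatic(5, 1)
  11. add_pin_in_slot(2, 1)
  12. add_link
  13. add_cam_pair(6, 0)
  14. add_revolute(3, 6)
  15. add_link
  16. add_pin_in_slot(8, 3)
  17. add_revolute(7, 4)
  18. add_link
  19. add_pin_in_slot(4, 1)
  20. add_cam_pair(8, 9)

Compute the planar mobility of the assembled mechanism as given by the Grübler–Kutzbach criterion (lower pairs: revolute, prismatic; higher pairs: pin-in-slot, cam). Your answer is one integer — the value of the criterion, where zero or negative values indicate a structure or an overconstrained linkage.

M = 11

L=1 J1=0 J2=0
add link → L=2 J1=0 J2=0
add link → L=3 J1=0 J2=0
add link → L=4 J1=0 J2=0
add link → L=5 J1=0 J2=0
P@0,1 dof=1 J1 → L=5 J1=1 J2=0
PS@3,2 dof=2 J2 → L=5 J1=1 J2=1
add link → L=6 J1=1 J2=1
P@3,4 dof=1 J1 → L=6 J1=2 J2=1
add link → L=7 J1=2 J2=1
P@5,1 dof=1 J1 → L=7 J1=3 J2=1
PS@2,1 dof=2 J2 → L=7 J1=3 J2=2
add link → L=8 J1=3 J2=2
C@6,0 dof=2 J2 → L=8 J1=3 J2=3
R@3,6 dof=1 J1 → L=8 J1=4 J2=3
add link → L=9 J1=4 J2=3
PS@8,3 dof=2 J2 → L=9 J1=4 J2=4
R@7,4 dof=1 J1 → L=9 J1=5 J2=4
add link → L=10 J1=5 J2=4
PS@4,1 dof=2 J2 → L=10 J1=5 J2=5
C@8,9 dof=2 J2 → L=10 J1=5 J2=6
M=3(L−1)−2J1−J2=3·9−2·5−6=11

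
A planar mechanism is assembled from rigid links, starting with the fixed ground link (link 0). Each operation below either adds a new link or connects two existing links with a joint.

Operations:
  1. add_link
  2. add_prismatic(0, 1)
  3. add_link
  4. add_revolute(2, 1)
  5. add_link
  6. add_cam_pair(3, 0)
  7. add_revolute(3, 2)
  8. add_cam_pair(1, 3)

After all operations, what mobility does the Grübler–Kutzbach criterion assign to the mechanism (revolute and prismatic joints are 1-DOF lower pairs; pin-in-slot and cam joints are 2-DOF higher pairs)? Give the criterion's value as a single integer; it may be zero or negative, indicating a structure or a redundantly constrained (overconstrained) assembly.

M = 1

(L,J1,J2)=(1,0,0); link0 fixed
link1: (2,0,0)
P 0-1 [J1]: (2,1,0)
link2: (3,1,0)
R 2-1 [J1]: (3,2,0)
link3: (4,2,0)
C 3-0 [J2]: (4,2,1)
R 3-2 [J1]: (4,3,1)
C 1-3 [J2]: (4,3,2)
Grübler: 3·3 − 2·3 − 2 = 1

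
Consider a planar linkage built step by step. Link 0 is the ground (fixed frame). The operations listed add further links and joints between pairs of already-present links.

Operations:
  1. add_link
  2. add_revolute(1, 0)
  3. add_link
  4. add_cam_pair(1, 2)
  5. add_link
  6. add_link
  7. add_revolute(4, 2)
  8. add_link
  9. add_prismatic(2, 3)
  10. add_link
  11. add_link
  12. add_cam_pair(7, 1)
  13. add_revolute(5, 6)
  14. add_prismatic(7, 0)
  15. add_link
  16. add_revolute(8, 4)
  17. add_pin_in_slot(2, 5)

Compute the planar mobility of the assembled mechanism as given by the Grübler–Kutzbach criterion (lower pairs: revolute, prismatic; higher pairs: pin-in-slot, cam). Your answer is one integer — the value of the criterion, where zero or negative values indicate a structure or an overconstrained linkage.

(L,J1,J2)=(1,0,0); link0 fixed
link1: (2,0,0)
R 1-0 [J1]: (2,1,0)
link2: (3,1,0)
C 1-2 [J2]: (3,1,1)
link3: (4,1,1)
link4: (5,1,1)
R 4-2 [J1]: (5,2,1)
link5: (6,2,1)
P 2-3 [J1]: (6,3,1)
link6: (7,3,1)
link7: (8,3,1)
C 7-1 [J2]: (8,3,2)
R 5-6 [J1]: (8,4,2)
P 7-0 [J1]: (8,5,2)
link8: (9,5,2)
R 8-4 [J1]: (9,6,2)
PS 2-5 [J2]: (9,6,3)
Grübler: 3·8 − 2·6 − 3 = 9

M = 9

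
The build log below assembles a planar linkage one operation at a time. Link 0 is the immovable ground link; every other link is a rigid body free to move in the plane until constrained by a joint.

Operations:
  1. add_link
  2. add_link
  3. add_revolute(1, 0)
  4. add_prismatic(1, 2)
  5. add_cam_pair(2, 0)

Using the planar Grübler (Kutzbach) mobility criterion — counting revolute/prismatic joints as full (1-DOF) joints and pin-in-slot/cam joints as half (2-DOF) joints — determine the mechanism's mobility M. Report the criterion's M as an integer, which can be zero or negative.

link 0 = ground. State L|J1|J2 = 1|0|0
+link1  2|0|0
+link2  3|0|0
R(1,0) f=1→J1  3|1|0
P(1,2) f=1→J1  3|2|0
C(2,0) f=2→J2  3|2|1
M = 3(3−1)−2·2−1 = 6−4−1 = 1

M = 1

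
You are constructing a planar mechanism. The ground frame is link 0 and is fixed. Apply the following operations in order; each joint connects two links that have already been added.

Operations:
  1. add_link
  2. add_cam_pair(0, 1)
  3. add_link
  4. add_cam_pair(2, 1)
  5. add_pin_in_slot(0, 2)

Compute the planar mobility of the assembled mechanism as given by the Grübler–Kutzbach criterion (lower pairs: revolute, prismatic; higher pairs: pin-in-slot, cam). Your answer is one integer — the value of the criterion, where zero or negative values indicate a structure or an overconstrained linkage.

link 0 = ground. State L|J1|J2 = 1|0|0
+link1  2|0|0
C(0,1) f=2→J2  2|0|1
+link2  3|0|1
C(2,1) f=2→J2  3|0|2
PS(0,2) f=2→J2  3|0|3
M = 3(3−1)−2·0−3 = 6−0−3 = 3

M = 3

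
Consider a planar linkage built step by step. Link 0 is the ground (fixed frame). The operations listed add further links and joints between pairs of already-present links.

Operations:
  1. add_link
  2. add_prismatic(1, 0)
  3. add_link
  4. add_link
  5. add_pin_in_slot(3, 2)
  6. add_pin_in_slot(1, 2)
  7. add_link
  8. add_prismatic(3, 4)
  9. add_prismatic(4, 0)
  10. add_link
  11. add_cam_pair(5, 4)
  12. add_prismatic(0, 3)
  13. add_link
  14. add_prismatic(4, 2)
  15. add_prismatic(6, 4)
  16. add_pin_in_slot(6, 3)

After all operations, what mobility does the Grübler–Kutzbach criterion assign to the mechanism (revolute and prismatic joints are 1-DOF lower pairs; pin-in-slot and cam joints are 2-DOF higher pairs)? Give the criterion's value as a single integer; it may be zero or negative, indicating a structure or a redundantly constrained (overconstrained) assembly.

M = 2

L=1 J1=0 J2=0
add link → L=2 J1=0 J2=0
P@1,0 dof=1 J1 → L=2 J1=1 J2=0
add link → L=3 J1=1 J2=0
add link → L=4 J1=1 J2=0
PS@3,2 dof=2 J2 → L=4 J1=1 J2=1
PS@1,2 dof=2 J2 → L=4 J1=1 J2=2
add link → L=5 J1=1 J2=2
P@3,4 dof=1 J1 → L=5 J1=2 J2=2
P@4,0 dof=1 J1 → L=5 J1=3 J2=2
add link → L=6 J1=3 J2=2
C@5,4 dof=2 J2 → L=6 J1=3 J2=3
P@0,3 dof=1 J1 → L=6 J1=4 J2=3
add link → L=7 J1=4 J2=3
P@4,2 dof=1 J1 → L=7 J1=5 J2=3
P@6,4 dof=1 J1 → L=7 J1=6 J2=3
PS@6,3 dof=2 J2 → L=7 J1=6 J2=4
M=3(L−1)−2J1−J2=3·6−2·6−4=2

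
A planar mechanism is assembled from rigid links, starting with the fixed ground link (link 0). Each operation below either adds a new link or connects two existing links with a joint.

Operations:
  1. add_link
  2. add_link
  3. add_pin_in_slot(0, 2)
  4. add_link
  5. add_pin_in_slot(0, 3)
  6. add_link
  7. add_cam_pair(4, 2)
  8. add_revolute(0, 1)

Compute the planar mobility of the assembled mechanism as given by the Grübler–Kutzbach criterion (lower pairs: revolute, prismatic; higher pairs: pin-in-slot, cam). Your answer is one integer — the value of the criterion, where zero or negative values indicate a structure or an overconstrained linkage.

M = 7

[1;0;0] (link 0 is ground)
L+ [2;0;0]
L+ [3;0;0]
PS(0,2)∈J2 [3;0;1]
L+ [4;0;1]
PS(0,3)∈J2 [4;0;2]
L+ [5;0;2]
C(4,2)∈J2 [5;0;3]
R(0,1)∈J1 [5;1;3]
mobility = 12 − 2 − 3 = 7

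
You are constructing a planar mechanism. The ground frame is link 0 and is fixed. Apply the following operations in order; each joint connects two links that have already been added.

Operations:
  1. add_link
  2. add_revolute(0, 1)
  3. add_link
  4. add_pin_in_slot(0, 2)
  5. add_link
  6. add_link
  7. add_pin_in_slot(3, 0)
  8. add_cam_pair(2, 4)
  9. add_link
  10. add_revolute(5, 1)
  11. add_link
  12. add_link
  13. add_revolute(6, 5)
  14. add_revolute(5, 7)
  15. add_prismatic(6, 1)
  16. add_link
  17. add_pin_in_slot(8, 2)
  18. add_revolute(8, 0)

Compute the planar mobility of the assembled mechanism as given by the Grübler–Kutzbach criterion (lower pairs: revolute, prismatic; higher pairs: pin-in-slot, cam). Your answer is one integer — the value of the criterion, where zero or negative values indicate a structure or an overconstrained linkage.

M = 8

[1;0;0] (link 0 is ground)
L+ [2;0;0]
R(0,1)∈J1 [2;1;0]
L+ [3;1;0]
PS(0,2)∈J2 [3;1;1]
L+ [4;1;1]
L+ [5;1;1]
PS(3,0)∈J2 [5;1;2]
C(2,4)∈J2 [5;1;3]
L+ [6;1;3]
R(5,1)∈J1 [6;2;3]
L+ [7;2;3]
L+ [8;2;3]
R(6,5)∈J1 [8;3;3]
R(5,7)∈J1 [8;4;3]
P(6,1)∈J1 [8;5;3]
L+ [9;5;3]
PS(8,2)∈J2 [9;5;4]
R(8,0)∈J1 [9;6;4]
mobility = 24 − 12 − 4 = 8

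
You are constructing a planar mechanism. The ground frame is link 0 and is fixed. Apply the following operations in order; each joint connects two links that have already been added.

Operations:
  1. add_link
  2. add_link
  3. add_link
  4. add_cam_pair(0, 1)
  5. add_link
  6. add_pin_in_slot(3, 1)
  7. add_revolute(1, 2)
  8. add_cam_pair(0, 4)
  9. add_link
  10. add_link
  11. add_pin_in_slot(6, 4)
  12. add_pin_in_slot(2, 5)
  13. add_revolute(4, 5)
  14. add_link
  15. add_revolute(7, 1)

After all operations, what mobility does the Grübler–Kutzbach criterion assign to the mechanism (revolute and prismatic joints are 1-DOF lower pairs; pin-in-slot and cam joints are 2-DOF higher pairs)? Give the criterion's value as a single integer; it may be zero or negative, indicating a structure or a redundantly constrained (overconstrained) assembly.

(L,J1,J2)=(1,0,0); link0 fixed
link1: (2,0,0)
link2: (3,0,0)
link3: (4,0,0)
C 0-1 [J2]: (4,0,1)
link4: (5,0,1)
PS 3-1 [J2]: (5,0,2)
R 1-2 [J1]: (5,1,2)
C 0-4 [J2]: (5,1,3)
link5: (6,1,3)
link6: (7,1,3)
PS 6-4 [J2]: (7,1,4)
PS 2-5 [J2]: (7,1,5)
R 4-5 [J1]: (7,2,5)
link7: (8,2,5)
R 7-1 [J1]: (8,3,5)
Grübler: 3·7 − 2·3 − 5 = 10

M = 10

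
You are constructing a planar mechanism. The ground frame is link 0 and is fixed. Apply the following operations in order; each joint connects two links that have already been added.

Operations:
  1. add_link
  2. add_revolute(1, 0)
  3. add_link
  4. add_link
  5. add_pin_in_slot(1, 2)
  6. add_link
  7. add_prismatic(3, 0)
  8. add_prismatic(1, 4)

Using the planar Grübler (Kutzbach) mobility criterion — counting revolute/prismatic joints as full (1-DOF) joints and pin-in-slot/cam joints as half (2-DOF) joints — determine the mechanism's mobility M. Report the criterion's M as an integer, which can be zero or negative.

M = 5

(L,J1,J2)=(1,0,0); link0 fixed
link1: (2,0,0)
R 1-0 [J1]: (2,1,0)
link2: (3,1,0)
link3: (4,1,0)
PS 1-2 [J2]: (4,1,1)
link4: (5,1,1)
P 3-0 [J1]: (5,2,1)
P 1-4 [J1]: (5,3,1)
Grübler: 3·4 − 2·3 − 1 = 5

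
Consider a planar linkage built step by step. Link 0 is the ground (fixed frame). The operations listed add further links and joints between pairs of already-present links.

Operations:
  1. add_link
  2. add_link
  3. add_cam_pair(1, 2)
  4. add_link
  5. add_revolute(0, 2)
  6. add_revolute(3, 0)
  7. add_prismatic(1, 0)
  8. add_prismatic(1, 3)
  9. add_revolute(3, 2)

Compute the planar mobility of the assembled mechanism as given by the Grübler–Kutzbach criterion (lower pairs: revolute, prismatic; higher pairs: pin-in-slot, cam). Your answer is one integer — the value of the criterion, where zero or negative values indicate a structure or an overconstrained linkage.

M = -2

link 0 = ground. State L|J1|J2 = 1|0|0
+link1  2|0|0
+link2  3|0|0
C(1,2) f=2→J2  3|0|1
+link3  4|0|1
R(0,2) f=1→J1  4|1|1
R(3,0) f=1→J1  4|2|1
P(1,0) f=1→J1  4|3|1
P(1,3) f=1→J1  4|4|1
R(3,2) f=1→J1  4|5|1
M = 3(4−1)−2·5−1 = 9−10−1 = -2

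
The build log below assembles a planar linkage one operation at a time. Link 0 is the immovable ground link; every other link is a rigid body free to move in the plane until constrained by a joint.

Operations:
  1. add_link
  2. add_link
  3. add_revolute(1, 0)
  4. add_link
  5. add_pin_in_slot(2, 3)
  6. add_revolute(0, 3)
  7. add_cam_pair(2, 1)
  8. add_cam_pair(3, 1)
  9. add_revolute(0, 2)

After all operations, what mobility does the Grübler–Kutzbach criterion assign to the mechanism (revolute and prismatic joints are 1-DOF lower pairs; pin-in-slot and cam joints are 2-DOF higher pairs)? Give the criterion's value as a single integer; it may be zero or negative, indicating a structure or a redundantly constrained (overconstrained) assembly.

M = 0

(L,J1,J2)=(1,0,0); link0 fixed
link1: (2,0,0)
link2: (3,0,0)
R 1-0 [J1]: (3,1,0)
link3: (4,1,0)
PS 2-3 [J2]: (4,1,1)
R 0-3 [J1]: (4,2,1)
C 2-1 [J2]: (4,2,2)
C 3-1 [J2]: (4,2,3)
R 0-2 [J1]: (4,3,3)
Grübler: 3·3 − 2·3 − 3 = 0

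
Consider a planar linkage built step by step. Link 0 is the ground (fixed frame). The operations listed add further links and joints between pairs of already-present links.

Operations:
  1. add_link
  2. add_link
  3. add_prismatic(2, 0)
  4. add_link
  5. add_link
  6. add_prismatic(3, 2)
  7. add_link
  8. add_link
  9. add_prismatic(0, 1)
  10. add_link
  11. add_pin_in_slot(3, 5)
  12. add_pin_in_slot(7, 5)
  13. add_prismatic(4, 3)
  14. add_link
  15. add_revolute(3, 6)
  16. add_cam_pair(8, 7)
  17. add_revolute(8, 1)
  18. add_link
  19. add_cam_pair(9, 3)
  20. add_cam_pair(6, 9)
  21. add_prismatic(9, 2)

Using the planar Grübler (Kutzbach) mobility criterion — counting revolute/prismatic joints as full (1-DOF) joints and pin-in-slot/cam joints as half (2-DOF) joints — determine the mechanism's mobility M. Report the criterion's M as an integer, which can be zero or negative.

M = 8

link 0 = ground. State L|J1|J2 = 1|0|0
+link1  2|0|0
+link2  3|0|0
P(2,0) f=1→J1  3|1|0
+link3  4|1|0
+link4  5|1|0
P(3,2) f=1→J1  5|2|0
+link5  6|2|0
+link6  7|2|0
P(0,1) f=1→J1  7|3|0
+link7  8|3|0
PS(3,5) f=2→J2  8|3|1
PS(7,5) f=2→J2  8|3|2
P(4,3) f=1→J1  8|4|2
+link8  9|4|2
R(3,6) f=1→J1  9|5|2
C(8,7) f=2→J2  9|5|3
R(8,1) f=1→J1  9|6|3
+link9  10|6|3
C(9,3) f=2→J2  10|6|4
C(6,9) f=2→J2  10|6|5
P(9,2) f=1→J1  10|7|5
M = 3(10−1)−2·7−5 = 27−14−5 = 8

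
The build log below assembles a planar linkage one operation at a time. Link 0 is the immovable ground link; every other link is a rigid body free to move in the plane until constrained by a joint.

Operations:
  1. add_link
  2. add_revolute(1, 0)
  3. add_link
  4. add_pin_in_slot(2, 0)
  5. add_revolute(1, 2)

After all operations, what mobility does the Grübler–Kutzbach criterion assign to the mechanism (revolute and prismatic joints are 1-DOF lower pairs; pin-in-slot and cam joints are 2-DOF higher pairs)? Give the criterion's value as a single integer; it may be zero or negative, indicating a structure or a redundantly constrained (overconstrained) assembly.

ground; <1,0,0>
#1 <2,0,0>
R:1↔0 J1 <2,1,0>
#2 <3,1,0>
PS:2↔0 J2 <3,1,1>
R:1↔2 J1 <3,2,1>
3×2 − 2×2 − 1×1 = 1

M = 1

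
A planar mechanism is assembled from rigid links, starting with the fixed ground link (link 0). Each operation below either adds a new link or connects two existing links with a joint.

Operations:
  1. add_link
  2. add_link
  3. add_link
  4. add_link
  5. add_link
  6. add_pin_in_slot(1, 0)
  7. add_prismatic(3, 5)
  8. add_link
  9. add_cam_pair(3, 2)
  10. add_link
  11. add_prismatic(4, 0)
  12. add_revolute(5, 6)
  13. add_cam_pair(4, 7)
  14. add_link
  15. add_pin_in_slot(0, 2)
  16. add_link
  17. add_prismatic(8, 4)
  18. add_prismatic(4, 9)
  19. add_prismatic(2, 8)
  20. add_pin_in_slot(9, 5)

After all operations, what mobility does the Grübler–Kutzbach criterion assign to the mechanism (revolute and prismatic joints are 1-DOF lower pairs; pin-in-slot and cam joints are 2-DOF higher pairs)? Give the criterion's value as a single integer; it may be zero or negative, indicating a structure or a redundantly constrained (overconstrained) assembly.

M = 10

(L,J1,J2)=(1,0,0); link0 fixed
link1: (2,0,0)
link2: (3,0,0)
link3: (4,0,0)
link4: (5,0,0)
link5: (6,0,0)
PS 1-0 [J2]: (6,0,1)
P 3-5 [J1]: (6,1,1)
link6: (7,1,1)
C 3-2 [J2]: (7,1,2)
link7: (8,1,2)
P 4-0 [J1]: (8,2,2)
R 5-6 [J1]: (8,3,2)
C 4-7 [J2]: (8,3,3)
link8: (9,3,3)
PS 0-2 [J2]: (9,3,4)
link9: (10,3,4)
P 8-4 [J1]: (10,4,4)
P 4-9 [J1]: (10,5,4)
P 2-8 [J1]: (10,6,4)
PS 9-5 [J2]: (10,6,5)
Grübler: 3·9 − 2·6 − 5 = 10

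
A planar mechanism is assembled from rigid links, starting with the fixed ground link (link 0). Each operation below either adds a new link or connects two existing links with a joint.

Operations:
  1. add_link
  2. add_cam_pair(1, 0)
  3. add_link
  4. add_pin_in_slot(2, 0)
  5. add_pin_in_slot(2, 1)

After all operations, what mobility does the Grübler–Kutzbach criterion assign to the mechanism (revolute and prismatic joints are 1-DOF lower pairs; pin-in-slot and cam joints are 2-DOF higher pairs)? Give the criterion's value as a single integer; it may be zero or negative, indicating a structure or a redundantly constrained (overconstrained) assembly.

[1;0;0] (link 0 is ground)
L+ [2;0;0]
C(1,0)∈J2 [2;0;1]
L+ [3;0;1]
PS(2,0)∈J2 [3;0;2]
PS(2,1)∈J2 [3;0;3]
mobility = 6 − 0 − 3 = 3

M = 3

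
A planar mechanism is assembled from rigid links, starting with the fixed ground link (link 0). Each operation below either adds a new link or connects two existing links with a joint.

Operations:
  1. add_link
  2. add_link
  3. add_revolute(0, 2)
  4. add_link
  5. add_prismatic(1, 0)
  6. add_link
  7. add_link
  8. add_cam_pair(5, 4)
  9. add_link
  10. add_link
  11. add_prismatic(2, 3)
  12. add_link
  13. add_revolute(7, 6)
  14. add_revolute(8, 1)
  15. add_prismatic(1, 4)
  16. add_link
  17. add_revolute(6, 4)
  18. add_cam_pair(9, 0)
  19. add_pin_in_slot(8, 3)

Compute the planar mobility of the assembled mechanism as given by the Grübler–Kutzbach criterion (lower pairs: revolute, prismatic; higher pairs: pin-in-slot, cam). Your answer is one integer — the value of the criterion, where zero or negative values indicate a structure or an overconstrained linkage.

L=1 J1=0 J2=0
add link → L=2 J1=0 J2=0
add link → L=3 J1=0 J2=0
R@0,2 dof=1 J1 → L=3 J1=1 J2=0
add link → L=4 J1=1 J2=0
P@1,0 dof=1 J1 → L=4 J1=2 J2=0
add link → L=5 J1=2 J2=0
add link → L=6 J1=2 J2=0
C@5,4 dof=2 J2 → L=6 J1=2 J2=1
add link → L=7 J1=2 J2=1
add link → L=8 J1=2 J2=1
P@2,3 dof=1 J1 → L=8 J1=3 J2=1
add link → L=9 J1=3 J2=1
R@7,6 dof=1 J1 → L=9 J1=4 J2=1
R@8,1 dof=1 J1 → L=9 J1=5 J2=1
P@1,4 dof=1 J1 → L=9 J1=6 J2=1
add link → L=10 J1=6 J2=1
R@6,4 dof=1 J1 → L=10 J1=7 J2=1
C@9,0 dof=2 J2 → L=10 J1=7 J2=2
PS@8,3 dof=2 J2 → L=10 J1=7 J2=3
M=3(L−1)−2J1−J2=3·9−2·7−3=10

M = 10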